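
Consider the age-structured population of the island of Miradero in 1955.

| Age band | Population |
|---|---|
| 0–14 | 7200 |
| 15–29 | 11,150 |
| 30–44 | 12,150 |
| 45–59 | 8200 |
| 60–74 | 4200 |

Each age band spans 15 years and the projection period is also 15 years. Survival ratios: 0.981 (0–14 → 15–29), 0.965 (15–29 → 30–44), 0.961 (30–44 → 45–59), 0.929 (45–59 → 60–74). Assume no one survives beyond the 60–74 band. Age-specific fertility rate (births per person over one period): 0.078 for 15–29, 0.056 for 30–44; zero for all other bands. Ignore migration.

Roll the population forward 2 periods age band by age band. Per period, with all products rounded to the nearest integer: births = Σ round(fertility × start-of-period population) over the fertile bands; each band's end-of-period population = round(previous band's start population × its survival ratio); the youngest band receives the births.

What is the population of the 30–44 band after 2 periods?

6816

Period 1.
Births: 11150 * 0.078 = 870, 12150 * 0.056 = 680 — total 1550
15–29: 7200 * 0.981 = 7063
30–44: 11150 * 0.965 = 10760
45–59: 12150 * 0.961 = 11676
60–74: 8200 * 0.929 = 7618
Population now: 0–14=1550, 15–29=7063, 30–44=10760, 45–59=11676, 60–74=7618
Period 2.
Births: 7063 * 0.078 = 551, 10760 * 0.056 = 603 — total 1154
15–29: 1550 * 0.981 = 1521
30–44: 7063 * 0.965 = 6816
45–59: 10760 * 0.961 = 10340
60–74: 11676 * 0.929 = 10847
Population now: 0–14=1154, 15–29=1521, 30–44=6816, 45–59=10340, 60–74=10847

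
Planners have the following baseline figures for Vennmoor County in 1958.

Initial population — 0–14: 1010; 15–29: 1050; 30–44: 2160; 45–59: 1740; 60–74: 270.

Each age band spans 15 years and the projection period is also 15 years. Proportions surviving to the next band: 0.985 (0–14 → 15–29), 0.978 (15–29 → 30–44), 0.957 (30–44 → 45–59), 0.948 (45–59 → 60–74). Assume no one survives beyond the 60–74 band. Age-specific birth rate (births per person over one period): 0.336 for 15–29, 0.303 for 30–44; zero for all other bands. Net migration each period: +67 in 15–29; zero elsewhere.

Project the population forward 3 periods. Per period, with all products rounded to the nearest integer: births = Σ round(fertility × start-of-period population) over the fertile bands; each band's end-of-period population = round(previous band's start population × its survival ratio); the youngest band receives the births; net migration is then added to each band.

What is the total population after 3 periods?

4358

Call the bands 1 to 5, youngest first.
Period 1:
Births: 1050 × 0.336 = 353, 2160 × 0.303 = 654 → total 1007
Band 2: 1010 × 0.985 = 995
Band 3: 1050 × 0.978 = 1027
Band 4: 2160 × 0.957 = 2067
Band 5: 1740 × 0.948 = 1650
Net migration: Band 2 + 67 → 1062
Population now: 0–14=1007, 15–29=1062, 30–44=1027, 45–59=2067, 60–74=1650
Period 2:
Births: 1062 × 0.336 = 357, 1027 × 0.303 = 311 → total 668
Band 2: 1007 × 0.985 = 992
Band 3: 1062 × 0.978 = 1039
Band 4: 1027 × 0.957 = 983
Band 5: 2067 × 0.948 = 1960
Net migration: Band 2 + 67 → 1059
Population now: 0–14=668, 15–29=1059, 30–44=1039, 45–59=983, 60–74=1960
Period 3:
Births: 1059 × 0.336 = 356, 1039 × 0.303 = 315 → total 671
Band 2: 668 × 0.985 = 658
Band 3: 1059 × 0.978 = 1036
Band 4: 1039 × 0.957 = 994
Band 5: 983 × 0.948 = 932
Net migration: Band 2 + 67 → 725
Population now: 0–14=671, 15–29=725, 30–44=1036, 45–59=994, 60–74=932
Total after period 3: 671 + 725 + 1036 + 994 + 932 = 4358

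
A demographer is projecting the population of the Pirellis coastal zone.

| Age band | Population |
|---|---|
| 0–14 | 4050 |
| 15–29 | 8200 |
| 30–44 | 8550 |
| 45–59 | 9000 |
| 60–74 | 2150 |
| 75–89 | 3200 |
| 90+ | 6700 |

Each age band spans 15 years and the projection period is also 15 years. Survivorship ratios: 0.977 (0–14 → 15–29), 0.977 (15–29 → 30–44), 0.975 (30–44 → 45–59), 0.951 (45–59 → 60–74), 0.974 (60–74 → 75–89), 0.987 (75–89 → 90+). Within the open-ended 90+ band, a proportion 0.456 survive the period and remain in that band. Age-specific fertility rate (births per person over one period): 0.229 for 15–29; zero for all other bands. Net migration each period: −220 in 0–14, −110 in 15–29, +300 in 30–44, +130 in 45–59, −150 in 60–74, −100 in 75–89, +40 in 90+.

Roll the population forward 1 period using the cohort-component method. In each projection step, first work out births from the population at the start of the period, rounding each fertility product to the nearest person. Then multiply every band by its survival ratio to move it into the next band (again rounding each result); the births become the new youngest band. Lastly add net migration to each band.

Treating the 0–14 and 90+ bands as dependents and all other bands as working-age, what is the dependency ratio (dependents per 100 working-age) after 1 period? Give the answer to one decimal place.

Let band 1 be 0–14 through band 7 = 90+.
Period 1:
Births: 8200 * 0.229 = 1878
Band 2: 4050 * 0.977 = 3957
Band 3: 8200 * 0.977 = 8011
Band 4: 8550 * 0.975 = 8336
Band 5: 9000 * 0.951 = 8559
Band 6: 2150 * 0.974 = 2094
Band 7: 3200 * 0.987 + 6700 * 0.456 = 3158 + 3055 = 6213
Net migration: Band 1 − 220 → 1658; Band 2 − 110 → 3847; Band 3 + 300 → 8311; Band 4 + 130 → 8466; Band 5 − 150 → 8409; Band 6 − 100 → 1994; Band 7 + 40 → 6253
Giving 1658 / 3847 / 8311 / 8466 / 8409 / 1994 / 6253.
Dependents (band 0–14 + band 90+) = 1658 + 6253 = 7911; working-age = 31027; ratio = 7911/31027 × 100 = 25.5

25.5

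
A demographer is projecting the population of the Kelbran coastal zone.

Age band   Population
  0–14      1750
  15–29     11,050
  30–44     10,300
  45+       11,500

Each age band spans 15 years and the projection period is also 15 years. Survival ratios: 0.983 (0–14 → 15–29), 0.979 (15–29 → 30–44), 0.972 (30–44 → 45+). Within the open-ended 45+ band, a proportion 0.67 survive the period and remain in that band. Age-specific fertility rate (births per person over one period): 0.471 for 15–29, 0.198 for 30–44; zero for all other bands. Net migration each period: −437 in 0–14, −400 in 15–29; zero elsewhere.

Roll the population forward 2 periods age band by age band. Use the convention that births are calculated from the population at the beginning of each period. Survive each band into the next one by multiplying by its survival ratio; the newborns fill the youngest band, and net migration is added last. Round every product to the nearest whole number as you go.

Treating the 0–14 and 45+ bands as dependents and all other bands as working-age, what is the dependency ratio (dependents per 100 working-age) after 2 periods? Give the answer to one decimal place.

After projecting period 1:
Births: 11050 × 0.471 = 5205, 10300 × 0.198 = 2039 — total 7244
15–29: 1750 × 0.983 = 1720
30–44: 11050 × 0.979 = 10818
45+: 10300 × 0.972 + 11500 × 0.67 = 10012 + 7705 = 17717
Net migration: 0–14 − 437 → 6807; 15–29 − 400 → 1320
→ [6807, 1320, 10818, 17717]
After projecting period 2:
Births: 1320 × 0.471 = 622, 10818 × 0.198 = 2142 — total 2764
15–29: 6807 × 0.983 = 6691
30–44: 1320 × 0.979 = 1292
45+: 10818 × 0.972 + 17717 × 0.67 = 10515 + 11870 = 22385
Net migration: 0–14 − 437 → 2327; 15–29 − 400 → 6291
→ [2327, 6291, 1292, 22385]
Dependents (band 0–14 + band 45+) = 2327 + 22385 = 24712; working-age = 7583; ratio = 24712/7583 × 100 = 325.9

325.9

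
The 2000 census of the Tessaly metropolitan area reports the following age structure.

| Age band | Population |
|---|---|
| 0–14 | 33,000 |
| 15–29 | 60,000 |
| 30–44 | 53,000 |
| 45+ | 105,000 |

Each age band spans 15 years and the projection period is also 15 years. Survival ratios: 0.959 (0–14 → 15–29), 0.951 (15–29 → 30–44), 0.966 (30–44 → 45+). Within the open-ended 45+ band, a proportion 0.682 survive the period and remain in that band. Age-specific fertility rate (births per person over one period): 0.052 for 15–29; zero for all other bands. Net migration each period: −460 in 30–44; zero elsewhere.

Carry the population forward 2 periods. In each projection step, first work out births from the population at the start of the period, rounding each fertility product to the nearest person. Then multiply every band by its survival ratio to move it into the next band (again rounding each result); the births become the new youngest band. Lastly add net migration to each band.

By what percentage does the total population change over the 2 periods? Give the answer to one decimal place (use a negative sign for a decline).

Period 1:
Births: 60000 * 0.052 = 3120
15–29: 33000 * 0.959 = 31647
30–44: 60000 * 0.951 = 57060
45+: 53000 * 0.966 + 105000 * 0.682 = 51198 + 71610 = 122808
Net migration: 30–44 − 460 → 56600
Population now: 0–14=3120, 15–29=31647, 30–44=56600, 45+=122808
Period 2:
Births: 31647 * 0.052 = 1646
15–29: 3120 * 0.959 = 2992
30–44: 31647 * 0.951 = 30096
45+: 56600 * 0.966 + 122808 * 0.682 = 54676 + 83755 = 138431
Net migration: 30–44 − 460 → 29636
Population now: 0–14=1646, 15–29=2992, 30–44=29636, 45+=138431
Total: 251000 → 172705; change = -78295; percentage change = -31.2%

-31.2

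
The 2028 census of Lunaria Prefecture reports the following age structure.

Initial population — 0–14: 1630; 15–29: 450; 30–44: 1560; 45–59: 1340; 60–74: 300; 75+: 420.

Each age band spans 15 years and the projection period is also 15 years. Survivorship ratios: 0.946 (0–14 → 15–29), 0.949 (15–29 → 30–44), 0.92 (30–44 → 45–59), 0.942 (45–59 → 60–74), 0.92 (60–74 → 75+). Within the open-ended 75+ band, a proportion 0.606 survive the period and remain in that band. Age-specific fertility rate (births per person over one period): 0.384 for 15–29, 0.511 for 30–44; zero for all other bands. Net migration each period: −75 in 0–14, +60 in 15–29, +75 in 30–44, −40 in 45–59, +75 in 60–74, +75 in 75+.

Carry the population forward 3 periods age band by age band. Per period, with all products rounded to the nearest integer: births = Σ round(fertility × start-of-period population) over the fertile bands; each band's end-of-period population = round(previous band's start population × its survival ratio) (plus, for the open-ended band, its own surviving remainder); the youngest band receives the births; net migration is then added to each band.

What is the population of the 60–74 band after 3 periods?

(Bands numbered youngest = 1 to oldest = 6.)
— Period 1 —
Births: 450 * 0.384 = 173, 1560 * 0.511 = 797 → 970
Band 2: 1630 * 0.946 = 1542
Band 3: 450 * 0.949 = 427
Band 4: 1560 * 0.92 = 1435
Band 5: 1340 * 0.942 = 1262
Band 6: 300 * 0.92 + 420 * 0.606 = 276 + 255 = 531
Net migration: Band 1 − 75 → 895; Band 2 + 60 → 1602; Band 3 + 75 → 502; Band 4 − 40 → 1395; Band 5 + 75 → 1337; Band 6 + 75 → 606
→ [895, 1602, 502, 1395, 1337, 606]
— Period 2 —
Births: 1602 * 0.384 = 615, 502 * 0.511 = 257 → 872
Band 2: 895 * 0.946 = 847
Band 3: 1602 * 0.949 = 1520
Band 4: 502 * 0.92 = 462
Band 5: 1395 * 0.942 = 1314
Band 6: 1337 * 0.92 + 606 * 0.606 = 1230 + 367 = 1597
Net migration: Band 1 − 75 → 797; Band 2 + 60 → 907; Band 3 + 75 → 1595; Band 4 − 40 → 422; Band 5 + 75 → 1389; Band 6 + 75 → 1672
→ [797, 907, 1595, 422, 1389, 1672]
— Period 3 —
Births: 907 * 0.384 = 348, 1595 * 0.511 = 815 → 1163
Band 2: 797 * 0.946 = 754
Band 3: 907 * 0.949 = 861
Band 4: 1595 * 0.92 = 1467
Band 5: 422 * 0.942 = 398
Band 6: 1389 * 0.92 + 1672 * 0.606 = 1278 + 1013 = 2291
Net migration: Band 1 − 75 → 1088; Band 2 + 60 → 814; Band 3 + 75 → 936; Band 4 − 40 → 1427; Band 5 + 75 → 473; Band 6 + 75 → 2366
→ [1088, 814, 936, 1427, 473, 2366]

473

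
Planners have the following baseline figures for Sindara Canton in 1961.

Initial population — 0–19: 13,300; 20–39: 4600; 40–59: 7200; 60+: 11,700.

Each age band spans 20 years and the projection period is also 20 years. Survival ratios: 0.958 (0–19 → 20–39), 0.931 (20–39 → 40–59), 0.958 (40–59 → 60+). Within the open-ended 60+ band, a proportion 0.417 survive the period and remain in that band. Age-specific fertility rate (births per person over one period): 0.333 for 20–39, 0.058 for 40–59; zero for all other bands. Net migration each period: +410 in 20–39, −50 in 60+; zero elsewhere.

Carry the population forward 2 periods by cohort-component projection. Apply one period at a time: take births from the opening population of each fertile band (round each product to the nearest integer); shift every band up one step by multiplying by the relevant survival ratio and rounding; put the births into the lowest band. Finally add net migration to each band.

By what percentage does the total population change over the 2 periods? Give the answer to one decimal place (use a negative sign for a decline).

-23.7

Period 1.
Births: 4600 × 0.333 = 1532, 7200 × 0.058 = 418 ⇒ total 1950
20–39: 13300 × 0.958 = 12741
40–59: 4600 × 0.931 = 4283
60+: 7200 × 0.958 + 11700 × 0.417 = 6898 + 4879 = 11777
Net migration: 20–39 + 410 → 13151; 60+ − 50 → 11727
Giving 1950 / 13151 / 4283 / 11727.
Period 2.
Births: 13151 × 0.333 = 4379, 4283 × 0.058 = 248 ⇒ total 4627
20–39: 1950 × 0.958 = 1868
40–59: 13151 × 0.931 = 12244
60+: 4283 × 0.958 + 11727 × 0.417 = 4103 + 4890 = 8993
Net migration: 20–39 + 410 → 2278; 60+ − 50 → 8943
Giving 4627 / 2278 / 12244 / 8943.
Total: 36800 → 28092; change = -8708; percentage change = -23.7%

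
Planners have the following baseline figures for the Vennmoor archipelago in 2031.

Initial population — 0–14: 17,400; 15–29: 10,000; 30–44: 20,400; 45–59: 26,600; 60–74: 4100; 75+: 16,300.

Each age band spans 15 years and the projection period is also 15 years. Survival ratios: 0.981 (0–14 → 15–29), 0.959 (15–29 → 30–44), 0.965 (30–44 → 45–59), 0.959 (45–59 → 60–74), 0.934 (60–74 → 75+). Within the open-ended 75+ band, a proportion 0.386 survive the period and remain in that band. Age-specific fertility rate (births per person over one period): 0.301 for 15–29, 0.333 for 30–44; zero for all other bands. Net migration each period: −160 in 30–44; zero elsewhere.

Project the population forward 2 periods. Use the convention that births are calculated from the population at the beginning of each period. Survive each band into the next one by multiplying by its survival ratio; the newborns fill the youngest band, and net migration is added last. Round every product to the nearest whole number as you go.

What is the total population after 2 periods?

Numbering the groups 1..6 from youngest to oldest:
Period 1.
Births: 10000 × 0.301 = 3010 ; 20400 × 0.333 = 6793 ⇒ total 9803
Group 2: 17400 × 0.981 = 17069
Group 3: 10000 × 0.959 = 9590
Group 4: 20400 × 0.965 = 19686
Group 5: 26600 × 0.959 = 25509
Group 6: 4100 × 0.934 + 16300 × 0.386 = 3829 + 6292 = 10121
Net migration: Group 3 − 160 → 9430
Giving 9803 / 17069 / 9430 / 19686 / 25509 / 10121.
Period 2.
Births: 17069 × 0.301 = 5138 ; 9430 × 0.333 = 3140 ⇒ total 8278
Group 2: 9803 × 0.981 = 9617
Group 3: 17069 × 0.959 = 16369
Group 4: 9430 × 0.965 = 9100
Group 5: 19686 × 0.959 = 18879
Group 6: 25509 × 0.934 + 10121 × 0.386 = 23825 + 3907 = 27732
Net migration: Group 3 − 160 → 16209
Giving 8278 / 9617 / 16209 / 9100 / 18879 / 27732.
Total after period 2: 8278 + 9617 + 16209 + 9100 + 18879 + 27732 = 89815

89815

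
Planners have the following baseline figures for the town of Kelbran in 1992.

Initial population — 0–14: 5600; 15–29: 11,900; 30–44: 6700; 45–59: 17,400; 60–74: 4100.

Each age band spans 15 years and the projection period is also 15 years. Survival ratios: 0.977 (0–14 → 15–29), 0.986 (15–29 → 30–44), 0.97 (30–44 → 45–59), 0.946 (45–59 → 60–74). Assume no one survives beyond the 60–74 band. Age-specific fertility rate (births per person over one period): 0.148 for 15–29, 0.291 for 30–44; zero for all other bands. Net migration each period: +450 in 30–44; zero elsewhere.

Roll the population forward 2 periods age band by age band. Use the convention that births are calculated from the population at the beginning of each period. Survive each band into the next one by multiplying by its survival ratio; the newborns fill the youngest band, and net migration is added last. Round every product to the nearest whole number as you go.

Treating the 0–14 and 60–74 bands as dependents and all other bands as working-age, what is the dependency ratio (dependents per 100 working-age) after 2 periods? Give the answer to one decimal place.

Period 1.
Births: 11900 × 0.148 = 1761 ; 6700 × 0.291 = 1950 → 3711
15–29: 5600 × 0.977 = 5471
30–44: 11900 × 0.986 = 11733
45–59: 6700 × 0.97 = 6499
60–74: 17400 × 0.946 = 16460
Net migration: 30–44 + 450 → 12183
End of period: [3711, 5471, 12183, 6499, 16460]
Period 2.
Births: 5471 × 0.148 = 810 ; 12183 × 0.291 = 3545 → 4355
15–29: 3711 × 0.977 = 3626
30–44: 5471 × 0.986 = 5394
45–59: 12183 × 0.97 = 11818
60–74: 6499 × 0.946 = 6148
Net migration: 30–44 + 450 → 5844
End of period: [4355, 3626, 5844, 11818, 6148]
Dependents (band 0–14 + band 60–74) = 4355 + 6148 = 10503; working-age = 21288; ratio = 10503/21288 × 100 = 49.3

49.3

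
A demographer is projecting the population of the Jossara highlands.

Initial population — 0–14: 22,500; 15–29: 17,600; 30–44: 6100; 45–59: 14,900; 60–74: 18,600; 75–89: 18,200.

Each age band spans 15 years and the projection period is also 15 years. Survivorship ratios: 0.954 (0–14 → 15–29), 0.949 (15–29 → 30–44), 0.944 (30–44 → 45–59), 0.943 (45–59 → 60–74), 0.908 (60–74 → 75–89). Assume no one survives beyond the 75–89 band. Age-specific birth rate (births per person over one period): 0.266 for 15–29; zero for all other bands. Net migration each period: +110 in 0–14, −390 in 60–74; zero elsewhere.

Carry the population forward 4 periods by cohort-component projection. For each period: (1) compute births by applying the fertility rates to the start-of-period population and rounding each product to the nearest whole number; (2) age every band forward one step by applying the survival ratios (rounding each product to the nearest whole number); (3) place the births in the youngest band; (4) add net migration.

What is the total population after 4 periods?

Numbering the groups 1..6 from youngest to oldest:
After projecting period 1:
Births: 17600 × 0.266 = 4682
Group 2: 22500 × 0.954 = 21465
Group 3: 17600 × 0.949 = 16702
Group 4: 6100 × 0.944 = 5758
Group 5: 14900 × 0.943 = 14051
Group 6: 18600 × 0.908 = 16889
Net migration: Group 1 + 110 → 4792; Group 5 − 390 → 13661
Giving 4792 / 21465 / 16702 / 5758 / 13661 / 16889.
After projecting period 2:
Births: 21465 × 0.266 = 5710
Group 2: 4792 × 0.954 = 4572
Group 3: 21465 × 0.949 = 20370
Group 4: 16702 × 0.944 = 15767
Group 5: 5758 × 0.943 = 5430
Group 6: 13661 × 0.908 = 12404
Net migration: Group 1 + 110 → 5820; Group 5 − 390 → 5040
Giving 5820 / 4572 / 20370 / 15767 / 5040 / 12404.
After projecting period 3:
Births: 4572 × 0.266 = 1216
Group 2: 5820 × 0.954 = 5552
Group 3: 4572 × 0.949 = 4339
Group 4: 20370 × 0.944 = 19229
Group 5: 15767 × 0.943 = 14868
Group 6: 5040 × 0.908 = 4576
Net migration: Group 1 + 110 → 1326; Group 5 − 390 → 14478
Giving 1326 / 5552 / 4339 / 19229 / 14478 / 4576.
After projecting period 4:
Births: 5552 × 0.266 = 1477
Group 2: 1326 × 0.954 = 1265
Group 3: 5552 × 0.949 = 5269
Group 4: 4339 × 0.944 = 4096
Group 5: 19229 × 0.943 = 18133
Group 6: 14478 × 0.908 = 13146
Net migration: Group 1 + 110 → 1587; Group 5 − 390 → 17743
Giving 1587 / 1265 / 5269 / 4096 / 17743 / 13146.
Total after period 4: 1587 + 1265 + 5269 + 4096 + 17743 + 13146 = 43106

43106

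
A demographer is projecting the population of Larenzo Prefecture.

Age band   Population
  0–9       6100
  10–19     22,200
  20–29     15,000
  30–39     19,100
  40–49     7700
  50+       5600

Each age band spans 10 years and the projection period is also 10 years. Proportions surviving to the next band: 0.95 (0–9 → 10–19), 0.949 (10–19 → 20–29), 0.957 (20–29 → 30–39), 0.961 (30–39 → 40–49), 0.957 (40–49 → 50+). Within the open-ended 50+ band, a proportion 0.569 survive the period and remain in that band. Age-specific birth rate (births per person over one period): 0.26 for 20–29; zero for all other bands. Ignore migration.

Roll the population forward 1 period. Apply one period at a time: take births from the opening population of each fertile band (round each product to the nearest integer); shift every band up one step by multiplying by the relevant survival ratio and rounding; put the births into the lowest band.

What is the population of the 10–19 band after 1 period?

5795

(Groups numbered youngest = 1 to oldest = 6.)
[period 1]
Births: 15000 × 0.26 = 3900
Group 2: 6100 × 0.95 = 5795
Group 3: 22200 × 0.949 = 21068
Group 4: 15000 × 0.957 = 14355
Group 5: 19100 × 0.961 = 18355
Group 6: 7700 × 0.957 + 5600 × 0.569 = 7369 + 3186 = 10555
→ [3900, 5795, 21068, 14355, 18355, 10555]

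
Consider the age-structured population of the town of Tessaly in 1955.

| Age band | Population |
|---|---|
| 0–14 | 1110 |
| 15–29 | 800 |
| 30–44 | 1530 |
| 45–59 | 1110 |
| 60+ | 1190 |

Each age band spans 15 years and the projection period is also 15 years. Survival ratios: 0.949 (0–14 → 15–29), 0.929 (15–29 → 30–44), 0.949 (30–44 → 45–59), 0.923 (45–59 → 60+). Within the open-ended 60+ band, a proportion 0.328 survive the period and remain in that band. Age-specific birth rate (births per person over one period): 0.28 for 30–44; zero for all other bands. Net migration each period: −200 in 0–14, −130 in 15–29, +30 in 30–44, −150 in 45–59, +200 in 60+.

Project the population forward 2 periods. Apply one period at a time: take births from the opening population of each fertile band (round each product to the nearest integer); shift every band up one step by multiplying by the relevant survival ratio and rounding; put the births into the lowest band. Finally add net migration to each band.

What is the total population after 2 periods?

Period 1.
Births: 1530 × 0.28 = 428
15–29: 1110 × 0.949 = 1053
30–44: 800 × 0.929 = 743
45–59: 1530 × 0.949 = 1452
60+: 1110 × 0.923 + 1190 × 0.328 = 1025 + 390 = 1415
Net migration: 0–14 − 200 → 228; 15–29 − 130 → 923; 30–44 + 30 → 773; 45–59 − 150 → 1302; 60+ + 200 → 1615
→ [228, 923, 773, 1302, 1615]
Period 2.
Births: 773 × 0.28 = 216
15–29: 228 × 0.949 = 216
30–44: 923 × 0.929 = 857
45–59: 773 × 0.949 = 734
60+: 1302 × 0.923 + 1615 × 0.328 = 1202 + 530 = 1732
Net migration: 0–14 − 200 → 16; 15–29 − 130 → 86; 30–44 + 30 → 887; 45–59 − 150 → 584; 60+ + 200 → 1932
→ [16, 86, 887, 584, 1932]
Total after period 2: 16 + 86 + 887 + 584 + 1932 = 3505

3505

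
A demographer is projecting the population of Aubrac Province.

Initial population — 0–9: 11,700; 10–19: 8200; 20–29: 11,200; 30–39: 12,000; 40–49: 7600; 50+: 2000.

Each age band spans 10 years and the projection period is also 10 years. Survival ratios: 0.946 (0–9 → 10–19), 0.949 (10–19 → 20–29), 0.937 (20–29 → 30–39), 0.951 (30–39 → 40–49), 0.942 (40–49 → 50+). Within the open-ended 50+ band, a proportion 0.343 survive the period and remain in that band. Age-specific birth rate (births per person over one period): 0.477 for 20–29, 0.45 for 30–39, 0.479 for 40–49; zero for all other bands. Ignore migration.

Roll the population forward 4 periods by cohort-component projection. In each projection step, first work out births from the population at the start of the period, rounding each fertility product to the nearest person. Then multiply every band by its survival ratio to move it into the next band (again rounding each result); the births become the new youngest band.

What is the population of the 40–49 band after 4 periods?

After projecting period 1:
Births: 11200 × 0.477 = 5342  |  12000 × 0.45 = 5400  |  7600 × 0.479 = 3640 ⇒ total 14382
10–19: 11700 × 0.946 = 11068
20–29: 8200 × 0.949 = 7782
30–39: 11200 × 0.937 = 10494
40–49: 12000 × 0.951 = 11412
50+: 7600 × 0.942 + 2000 × 0.343 = 7159 + 686 = 7845
End of period: [14382, 11068, 7782, 10494, 11412, 7845]
After projecting period 2:
Births: 7782 × 0.477 = 3712  |  10494 × 0.45 = 4722  |  11412 × 0.479 = 5466 ⇒ total 13900
10–19: 14382 × 0.946 = 13605
20–29: 11068 × 0.949 = 10504
30–39: 7782 × 0.937 = 7292
40–49: 10494 × 0.951 = 9980
50+: 11412 × 0.942 + 7845 × 0.343 = 10750 + 2691 = 13441
End of period: [13900, 13605, 10504, 7292, 9980, 13441]
After projecting period 3:
Births: 10504 × 0.477 = 5010  |  7292 × 0.45 = 3281  |  9980 × 0.479 = 4780 ⇒ total 13071
10–19: 13900 × 0.946 = 13149
20–29: 13605 × 0.949 = 12911
30–39: 10504 × 0.937 = 9842
40–49: 7292 × 0.951 = 6935
50+: 9980 × 0.942 + 13441 × 0.343 = 9401 + 4610 = 14011
End of period: [13071, 13149, 12911, 9842, 6935, 14011]
After projecting period 4:
Births: 12911 × 0.477 = 6159  |  9842 × 0.45 = 4429  |  6935 × 0.479 = 3322 ⇒ total 13910
10–19: 13071 × 0.946 = 12365
20–29: 13149 × 0.949 = 12478
30–39: 12911 × 0.937 = 12098
40–49: 9842 × 0.951 = 9360
50+: 6935 × 0.942 + 14011 × 0.343 = 6533 + 4806 = 11339
End of period: [13910, 12365, 12478, 12098, 9360, 11339]

9360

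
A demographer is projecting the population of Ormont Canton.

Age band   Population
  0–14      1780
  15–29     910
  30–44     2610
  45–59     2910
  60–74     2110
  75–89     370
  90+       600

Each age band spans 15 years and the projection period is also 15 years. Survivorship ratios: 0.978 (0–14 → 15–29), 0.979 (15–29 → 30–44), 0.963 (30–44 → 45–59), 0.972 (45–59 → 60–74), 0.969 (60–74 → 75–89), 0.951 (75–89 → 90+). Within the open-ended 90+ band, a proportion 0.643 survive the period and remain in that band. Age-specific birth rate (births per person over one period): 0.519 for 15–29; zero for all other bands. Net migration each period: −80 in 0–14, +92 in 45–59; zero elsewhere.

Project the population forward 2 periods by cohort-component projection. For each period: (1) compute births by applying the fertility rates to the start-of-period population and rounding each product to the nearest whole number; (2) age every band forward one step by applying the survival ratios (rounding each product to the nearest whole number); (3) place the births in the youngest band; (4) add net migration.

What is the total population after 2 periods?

[period 1]
Births: 910 × 0.519 = 472
15–29: 1780 × 0.978 = 1741
30–44: 910 × 0.979 = 891
45–59: 2610 × 0.963 = 2513
60–74: 2910 × 0.972 = 2829
75–89: 2110 × 0.969 = 2045
90+: 370 × 0.951 + 600 × 0.643 = 352 + 386 = 738
Net migration: 0–14 − 80 → 392; 45–59 + 92 → 2605
Giving 392 / 1741 / 891 / 2605 / 2829 / 2045 / 738.
[period 2]
Births: 1741 × 0.519 = 904
15–29: 392 × 0.978 = 383
30–44: 1741 × 0.979 = 1704
45–59: 891 × 0.963 = 858
60–74: 2605 × 0.972 = 2532
75–89: 2829 × 0.969 = 2741
90+: 2045 × 0.951 + 738 × 0.643 = 1945 + 475 = 2420
Net migration: 0–14 − 80 → 824; 45–59 + 92 → 950
Giving 824 / 383 / 1704 / 950 / 2532 / 2741 / 2420.
Total after period 2: 824 + 383 + 1704 + 950 + 2532 + 2741 + 2420 = 11554

11554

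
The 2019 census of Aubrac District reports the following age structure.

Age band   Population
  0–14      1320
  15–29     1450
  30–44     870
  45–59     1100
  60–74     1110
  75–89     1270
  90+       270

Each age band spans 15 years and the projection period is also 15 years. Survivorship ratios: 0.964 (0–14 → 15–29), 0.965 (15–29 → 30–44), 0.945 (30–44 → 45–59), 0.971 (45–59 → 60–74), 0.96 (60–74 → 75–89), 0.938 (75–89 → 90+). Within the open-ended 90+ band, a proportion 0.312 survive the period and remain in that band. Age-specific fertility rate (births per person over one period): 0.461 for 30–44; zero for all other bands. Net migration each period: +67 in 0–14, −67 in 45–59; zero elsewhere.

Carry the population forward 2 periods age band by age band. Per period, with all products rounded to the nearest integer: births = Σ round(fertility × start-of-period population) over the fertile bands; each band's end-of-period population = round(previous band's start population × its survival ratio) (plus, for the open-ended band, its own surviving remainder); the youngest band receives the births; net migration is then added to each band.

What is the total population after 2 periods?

Call the groups 1 to 7, youngest first.
— Period 1 —
Births: 870 × 0.461 = 401
Group 2: 1320 × 0.964 = 1272
Group 3: 1450 × 0.965 = 1399
Group 4: 870 × 0.945 = 822
Group 5: 1100 × 0.971 = 1068
Group 6: 1110 × 0.96 = 1066
Group 7: 1270 × 0.938 + 270 × 0.312 = 1191 + 84 = 1275
Net migration: Group 1 + 67 → 468; Group 4 − 67 → 755
Population now: 0–14=468, 15–29=1272, 30–44=1399, 45–59=755, 60–74=1068, 75–89=1066, 90+=1275
— Period 2 —
Births: 1399 × 0.461 = 645
Group 2: 468 × 0.964 = 451
Group 3: 1272 × 0.965 = 1227
Group 4: 1399 × 0.945 = 1322
Group 5: 755 × 0.971 = 733
Group 6: 1068 × 0.96 = 1025
Group 7: 1066 × 0.938 + 1275 × 0.312 = 1000 + 398 = 1398
Net migration: Group 1 + 67 → 712; Group 4 − 67 → 1255
Population now: 0–14=712, 15–29=451, 30–44=1227, 45–59=1255, 60–74=733, 75–89=1025, 90+=1398
Total after period 2: 712 + 451 + 1227 + 1255 + 733 + 1025 + 1398 = 6801

6801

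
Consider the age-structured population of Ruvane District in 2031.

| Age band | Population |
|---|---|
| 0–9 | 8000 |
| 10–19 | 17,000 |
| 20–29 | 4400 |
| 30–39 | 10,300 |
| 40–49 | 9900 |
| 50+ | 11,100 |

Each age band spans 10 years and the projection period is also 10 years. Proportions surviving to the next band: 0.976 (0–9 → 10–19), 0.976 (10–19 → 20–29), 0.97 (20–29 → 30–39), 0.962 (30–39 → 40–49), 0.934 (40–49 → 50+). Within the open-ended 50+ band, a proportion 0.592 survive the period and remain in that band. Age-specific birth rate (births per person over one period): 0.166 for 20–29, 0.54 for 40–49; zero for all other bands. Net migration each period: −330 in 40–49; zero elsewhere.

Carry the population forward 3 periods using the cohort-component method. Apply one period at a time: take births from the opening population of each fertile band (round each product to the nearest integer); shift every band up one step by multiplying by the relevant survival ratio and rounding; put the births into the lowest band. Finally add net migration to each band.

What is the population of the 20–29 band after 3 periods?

5788

Period 1:
Births: 4400 × 0.166 = 730 ; 9900 × 0.54 = 5346 → 6076
10–19: 8000 × 0.976 = 7808
20–29: 17000 × 0.976 = 16592
30–39: 4400 × 0.97 = 4268
40–49: 10300 × 0.962 = 9909
50+: 9900 × 0.934 + 11100 × 0.592 = 9247 + 6571 = 15818
Net migration: 40–49 − 330 → 9579
End of period: [6076, 7808, 16592, 4268, 9579, 15818]
Period 2:
Births: 16592 × 0.166 = 2754 ; 9579 × 0.54 = 5173 → 7927
10–19: 6076 × 0.976 = 5930
20–29: 7808 × 0.976 = 7621
30–39: 16592 × 0.97 = 16094
40–49: 4268 × 0.962 = 4106
50+: 9579 × 0.934 + 15818 × 0.592 = 8947 + 9364 = 18311
Net migration: 40–49 − 330 → 3776
End of period: [7927, 5930, 7621, 16094, 3776, 18311]
Period 3:
Births: 7621 × 0.166 = 1265 ; 3776 × 0.54 = 2039 → 3304
10–19: 7927 × 0.976 = 7737
20–29: 5930 × 0.976 = 5788
30–39: 7621 × 0.97 = 7392
40–49: 16094 × 0.962 = 15482
50+: 3776 × 0.934 + 18311 × 0.592 = 3527 + 10840 = 14367
Net migration: 40–49 − 330 → 15152
End of period: [3304, 7737, 5788, 7392, 15152, 14367]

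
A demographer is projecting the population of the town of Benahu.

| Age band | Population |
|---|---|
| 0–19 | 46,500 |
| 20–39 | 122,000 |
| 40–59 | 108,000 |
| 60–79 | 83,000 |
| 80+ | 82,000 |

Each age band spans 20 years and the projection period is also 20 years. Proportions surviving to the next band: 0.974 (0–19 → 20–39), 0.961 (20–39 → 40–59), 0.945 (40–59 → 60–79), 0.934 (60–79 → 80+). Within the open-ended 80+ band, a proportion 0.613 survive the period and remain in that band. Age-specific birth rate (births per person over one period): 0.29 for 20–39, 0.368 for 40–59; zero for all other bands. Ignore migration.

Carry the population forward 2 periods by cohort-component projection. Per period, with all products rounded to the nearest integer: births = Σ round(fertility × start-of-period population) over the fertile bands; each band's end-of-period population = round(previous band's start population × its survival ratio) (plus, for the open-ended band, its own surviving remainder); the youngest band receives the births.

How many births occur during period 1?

Numbering the bands 1..5 from youngest to oldest:
After projecting period 1:
Births: 122000 × 0.29 = 35380 ; 108000 × 0.368 = 39744 ⇒ total 75124
Band 2: 46500 × 0.974 = 45291
Band 3: 122000 × 0.961 = 117242
Band 4: 108000 × 0.945 = 102060
Band 5: 83000 × 0.934 + 82000 × 0.613 = 77522 + 50266 = 127788
Giving 75124 / 45291 / 117242 / 102060 / 127788.

75124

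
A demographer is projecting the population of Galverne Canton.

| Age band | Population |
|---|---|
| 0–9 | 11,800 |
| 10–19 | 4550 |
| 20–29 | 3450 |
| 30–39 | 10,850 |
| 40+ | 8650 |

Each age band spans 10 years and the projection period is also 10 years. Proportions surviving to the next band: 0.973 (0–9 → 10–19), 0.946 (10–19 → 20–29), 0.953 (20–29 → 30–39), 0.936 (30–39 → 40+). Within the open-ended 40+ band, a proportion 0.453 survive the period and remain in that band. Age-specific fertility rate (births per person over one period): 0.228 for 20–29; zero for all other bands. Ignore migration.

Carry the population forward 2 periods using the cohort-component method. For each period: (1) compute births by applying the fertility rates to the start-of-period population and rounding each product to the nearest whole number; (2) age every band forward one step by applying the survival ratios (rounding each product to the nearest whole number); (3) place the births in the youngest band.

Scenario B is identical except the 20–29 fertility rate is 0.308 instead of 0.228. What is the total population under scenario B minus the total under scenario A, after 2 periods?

613

After projecting period 1:
Births: 3450 × 0.228 = 787
10–19: 11800 × 0.973 = 11481
20–29: 4550 × 0.946 = 4304
30–39: 3450 × 0.953 = 3288
40+: 10850 × 0.936 + 8650 × 0.453 = 10156 + 3918 = 14074
Giving 787 / 11481 / 4304 / 3288 / 14074.
After projecting period 2:
Births: 4304 × 0.228 = 981
10–19: 787 × 0.973 = 766
20–29: 11481 × 0.946 = 10861
30–39: 4304 × 0.953 = 4102
40+: 3288 × 0.936 + 14074 × 0.453 = 3078 + 6376 = 9454
Giving 981 / 766 / 10861 / 4102 / 9454.
Scenario A total after 2 periods: 26164
Scenario B projection —
After projecting period 1:
Births: 3450 × 0.308 = 1063
10–19: 11800 × 0.973 = 11481
20–29: 4550 × 0.946 = 4304
30–39: 3450 × 0.953 = 3288
40+: 10850 × 0.936 + 8650 × 0.453 = 10156 + 3918 = 14074
Giving 1063 / 11481 / 4304 / 3288 / 14074.
After projecting period 2:
Births: 4304 × 0.308 = 1326
10–19: 1063 × 0.973 = 1034
20–29: 11481 × 0.946 = 10861
30–39: 4304 × 0.953 = 4102
40+: 3288 × 0.936 + 14074 × 0.453 = 3078 + 6376 = 9454
Giving 1326 / 1034 / 10861 / 4102 / 9454.
Scenario B total after 2 periods: 26777
Difference B − A = 26777 − 26164 = 613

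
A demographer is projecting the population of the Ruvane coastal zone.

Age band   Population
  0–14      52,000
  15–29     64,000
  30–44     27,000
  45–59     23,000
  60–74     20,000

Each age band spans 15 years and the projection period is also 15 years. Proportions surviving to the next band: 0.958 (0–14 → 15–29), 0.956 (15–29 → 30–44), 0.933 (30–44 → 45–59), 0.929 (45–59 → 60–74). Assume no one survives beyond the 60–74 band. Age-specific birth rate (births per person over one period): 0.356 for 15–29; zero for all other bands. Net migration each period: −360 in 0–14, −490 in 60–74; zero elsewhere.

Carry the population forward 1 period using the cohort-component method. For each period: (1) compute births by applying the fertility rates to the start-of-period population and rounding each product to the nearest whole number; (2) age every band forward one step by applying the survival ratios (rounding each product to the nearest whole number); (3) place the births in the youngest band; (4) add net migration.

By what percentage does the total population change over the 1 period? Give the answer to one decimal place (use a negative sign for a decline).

-3.5

Period 1.
Births: 64000 × 0.356 = 22784
15–29: 52000 × 0.958 = 49816
30–44: 64000 × 0.956 = 61184
45–59: 27000 × 0.933 = 25191
60–74: 23000 × 0.929 = 21367
Net migration: 0–14 − 360 → 22424; 60–74 − 490 → 20877
End of period: [22424, 49816, 61184, 25191, 20877]
Total: 186000 → 179492; change = -6508; percentage change = -3.5%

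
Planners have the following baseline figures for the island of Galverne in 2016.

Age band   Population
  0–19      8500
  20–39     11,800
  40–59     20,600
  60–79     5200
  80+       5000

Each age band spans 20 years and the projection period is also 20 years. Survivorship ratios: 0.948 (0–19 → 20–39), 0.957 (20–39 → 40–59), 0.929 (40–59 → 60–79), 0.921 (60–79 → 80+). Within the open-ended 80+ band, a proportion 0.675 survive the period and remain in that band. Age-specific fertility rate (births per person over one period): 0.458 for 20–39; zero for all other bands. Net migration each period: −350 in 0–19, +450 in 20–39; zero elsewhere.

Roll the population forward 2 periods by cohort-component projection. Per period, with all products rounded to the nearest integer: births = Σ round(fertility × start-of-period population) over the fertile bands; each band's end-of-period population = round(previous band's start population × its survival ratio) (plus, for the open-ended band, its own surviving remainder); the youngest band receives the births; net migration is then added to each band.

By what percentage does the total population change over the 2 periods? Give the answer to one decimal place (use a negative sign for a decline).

Let band 1 be 0–19 through band 5 = 80+.
Period 1:
Births: 11800 × 0.458 = 5404
Band 2: 8500 × 0.948 = 8058
Band 3: 11800 × 0.957 = 11293
Band 4: 20600 × 0.929 = 19137
Band 5: 5200 × 0.921 + 5000 × 0.675 = 4789 + 3375 = 8164
Net migration: Band 1 − 350 → 5054; Band 2 + 450 → 8508
→ [5054, 8508, 11293, 19137, 8164]
Period 2:
Births: 8508 × 0.458 = 3897
Band 2: 5054 × 0.948 = 4791
Band 3: 8508 × 0.957 = 8142
Band 4: 11293 × 0.929 = 10491
Band 5: 19137 × 0.921 + 8164 × 0.675 = 17625 + 5511 = 23136
Net migration: Band 1 − 350 → 3547; Band 2 + 450 → 5241
→ [3547, 5241, 8142, 10491, 23136]
Total: 51100 → 50557; change = -543; percentage change = -1.1%

-1.1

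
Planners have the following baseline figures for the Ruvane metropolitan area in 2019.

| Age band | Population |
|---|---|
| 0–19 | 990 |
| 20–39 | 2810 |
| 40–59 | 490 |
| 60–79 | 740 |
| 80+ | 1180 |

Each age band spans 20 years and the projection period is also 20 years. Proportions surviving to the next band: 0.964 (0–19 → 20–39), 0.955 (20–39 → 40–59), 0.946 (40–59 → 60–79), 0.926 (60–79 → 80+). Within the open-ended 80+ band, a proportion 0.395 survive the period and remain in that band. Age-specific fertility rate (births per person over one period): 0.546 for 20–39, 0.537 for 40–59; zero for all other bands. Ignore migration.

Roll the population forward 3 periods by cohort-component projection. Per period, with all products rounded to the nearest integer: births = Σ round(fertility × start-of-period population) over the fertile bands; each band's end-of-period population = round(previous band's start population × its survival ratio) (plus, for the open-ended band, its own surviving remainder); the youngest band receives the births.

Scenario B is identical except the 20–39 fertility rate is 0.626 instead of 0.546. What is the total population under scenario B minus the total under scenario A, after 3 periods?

Call the groups 1 to 5, youngest first.
Period 1:
Births: 2810 * 0.546 = 1534, 490 * 0.537 = 263 — total 1797
Group 2: 990 * 0.964 = 954
Group 3: 2810 * 0.955 = 2684
Group 4: 490 * 0.946 = 464
Group 5: 740 * 0.926 + 1180 * 0.395 = 685 + 466 = 1151
→ [1797, 954, 2684, 464, 1151]
Period 2:
Births: 954 * 0.546 = 521, 2684 * 0.537 = 1441 — total 1962
Group 2: 1797 * 0.964 = 1732
Group 3: 954 * 0.955 = 911
Group 4: 2684 * 0.946 = 2539
Group 5: 464 * 0.926 + 1151 * 0.395 = 430 + 455 = 885
→ [1962, 1732, 911, 2539, 885]
Period 3:
Births: 1732 * 0.546 = 946, 911 * 0.537 = 489 — total 1435
Group 2: 1962 * 0.964 = 1891
Group 3: 1732 * 0.955 = 1654
Group 4: 911 * 0.946 = 862
Group 5: 2539 * 0.926 + 885 * 0.395 = 2351 + 350 = 2701
→ [1435, 1891, 1654, 862, 2701]
Scenario A total after 3 periods: 8543
Scenario B projection —
Period 1:
Births: 2810 * 0.626 = 1759, 490 * 0.537 = 263 — total 2022
Group 2: 990 * 0.964 = 954
Group 3: 2810 * 0.955 = 2684
Group 4: 490 * 0.946 = 464
Group 5: 740 * 0.926 + 1180 * 0.395 = 685 + 466 = 1151
→ [2022, 954, 2684, 464, 1151]
Period 2:
Births: 954 * 0.626 = 597, 2684 * 0.537 = 1441 — total 2038
Group 2: 2022 * 0.964 = 1949
Group 3: 954 * 0.955 = 911
Group 4: 2684 * 0.946 = 2539
Group 5: 464 * 0.926 + 1151 * 0.395 = 430 + 455 = 885
→ [2038, 1949, 911, 2539, 885]
Period 3:
Births: 1949 * 0.626 = 1220, 911 * 0.537 = 489 — total 1709
Group 2: 2038 * 0.964 = 1965
Group 3: 1949 * 0.955 = 1861
Group 4: 911 * 0.946 = 862
Group 5: 2539 * 0.926 + 885 * 0.395 = 2351 + 350 = 2701
→ [1709, 1965, 1861, 862, 2701]
Scenario B total after 3 periods: 9098
Difference B − A = 9098 − 8543 = 555

555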